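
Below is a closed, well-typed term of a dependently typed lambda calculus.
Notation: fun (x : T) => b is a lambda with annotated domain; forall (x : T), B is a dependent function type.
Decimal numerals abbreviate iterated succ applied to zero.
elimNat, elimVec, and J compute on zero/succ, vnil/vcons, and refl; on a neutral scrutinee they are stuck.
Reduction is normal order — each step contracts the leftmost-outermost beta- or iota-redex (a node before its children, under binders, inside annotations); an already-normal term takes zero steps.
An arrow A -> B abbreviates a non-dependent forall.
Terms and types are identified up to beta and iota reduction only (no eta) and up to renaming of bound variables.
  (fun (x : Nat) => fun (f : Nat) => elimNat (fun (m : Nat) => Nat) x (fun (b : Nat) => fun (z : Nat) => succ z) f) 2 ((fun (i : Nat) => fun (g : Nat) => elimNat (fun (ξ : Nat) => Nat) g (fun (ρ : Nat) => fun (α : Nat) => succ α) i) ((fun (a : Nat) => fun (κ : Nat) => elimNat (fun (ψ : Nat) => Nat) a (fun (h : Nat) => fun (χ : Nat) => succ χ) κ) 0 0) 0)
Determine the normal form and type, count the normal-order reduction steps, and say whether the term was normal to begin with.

resulting normal form:
  2
the term's type:
  Nat
normal-order step count: 9
started in normal form: no
first redex: a beta-redex


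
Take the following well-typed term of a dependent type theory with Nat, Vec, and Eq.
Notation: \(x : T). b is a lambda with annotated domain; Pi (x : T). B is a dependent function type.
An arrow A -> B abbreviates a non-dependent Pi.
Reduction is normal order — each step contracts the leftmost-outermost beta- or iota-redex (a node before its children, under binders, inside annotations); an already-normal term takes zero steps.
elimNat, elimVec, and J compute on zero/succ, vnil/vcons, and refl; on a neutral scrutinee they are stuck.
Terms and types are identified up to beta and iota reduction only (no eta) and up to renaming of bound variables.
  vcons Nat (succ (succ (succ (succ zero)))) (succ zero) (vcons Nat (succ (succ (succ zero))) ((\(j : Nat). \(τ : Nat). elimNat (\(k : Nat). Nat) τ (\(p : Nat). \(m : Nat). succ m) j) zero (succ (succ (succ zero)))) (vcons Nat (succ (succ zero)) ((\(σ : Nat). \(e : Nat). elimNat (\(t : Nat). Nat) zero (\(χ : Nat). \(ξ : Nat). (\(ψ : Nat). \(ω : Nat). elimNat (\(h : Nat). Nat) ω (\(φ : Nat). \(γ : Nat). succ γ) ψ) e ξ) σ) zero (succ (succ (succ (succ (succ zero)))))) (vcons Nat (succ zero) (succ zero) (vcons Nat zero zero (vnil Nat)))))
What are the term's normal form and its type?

reduced normal form:
  vcons Nat (succ (succ (succ (succ zero)))) (succ zero) (vcons Nat (succ (succ (succ zero))) (succ (succ (succ zero))) (vcons Nat (succ (succ zero)) zero (vcons Nat (succ zero) (succ zero) (vcons Nat zero zero (vnil Nat)))))
inferred type:
  Vec Nat (succ (succ (succ (succ (succ zero)))))


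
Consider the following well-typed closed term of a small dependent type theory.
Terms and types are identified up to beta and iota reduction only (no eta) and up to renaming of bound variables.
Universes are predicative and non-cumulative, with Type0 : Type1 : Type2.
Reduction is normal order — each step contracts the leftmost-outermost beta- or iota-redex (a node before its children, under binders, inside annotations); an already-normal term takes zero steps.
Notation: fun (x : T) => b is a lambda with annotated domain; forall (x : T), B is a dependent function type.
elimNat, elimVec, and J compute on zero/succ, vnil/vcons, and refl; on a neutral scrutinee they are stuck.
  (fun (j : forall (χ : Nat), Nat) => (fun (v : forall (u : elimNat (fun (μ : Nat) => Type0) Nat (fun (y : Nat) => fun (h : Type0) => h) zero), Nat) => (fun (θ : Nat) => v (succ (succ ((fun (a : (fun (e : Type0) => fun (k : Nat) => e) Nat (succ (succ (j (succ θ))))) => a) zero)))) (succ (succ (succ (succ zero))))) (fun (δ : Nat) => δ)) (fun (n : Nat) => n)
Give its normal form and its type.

reduced normal form:
  succ (succ zero)
type:
  Nat


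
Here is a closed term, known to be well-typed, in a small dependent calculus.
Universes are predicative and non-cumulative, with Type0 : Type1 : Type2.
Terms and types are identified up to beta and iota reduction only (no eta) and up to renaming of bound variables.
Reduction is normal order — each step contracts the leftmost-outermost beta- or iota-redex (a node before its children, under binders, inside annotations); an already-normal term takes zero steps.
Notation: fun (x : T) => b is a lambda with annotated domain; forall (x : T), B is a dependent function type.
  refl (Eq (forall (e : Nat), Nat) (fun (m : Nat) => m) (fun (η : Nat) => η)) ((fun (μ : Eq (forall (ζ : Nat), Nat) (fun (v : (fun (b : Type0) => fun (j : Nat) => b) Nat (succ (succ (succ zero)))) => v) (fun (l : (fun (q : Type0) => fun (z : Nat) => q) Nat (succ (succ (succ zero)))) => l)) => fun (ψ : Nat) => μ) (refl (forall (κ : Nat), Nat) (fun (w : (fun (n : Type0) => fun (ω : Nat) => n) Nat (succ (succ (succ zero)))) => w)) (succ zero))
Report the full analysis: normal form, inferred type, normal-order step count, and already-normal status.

normal form:
  refl (Eq (forall (e : Nat), Nat) (fun (m : Nat) => m) (fun (η : Nat) => η)) (refl (forall (μ : Nat), Nat) (fun (ζ : Nat) => ζ))
type:
  Eq (Eq (forall (e : Nat), Nat) (fun (m : Nat) => m) (fun (η : Nat) => η)) (refl (forall (μ : Nat), Nat) (fun (ζ : Nat) => ζ)) (refl (forall (v : Nat), Nat) (fun (b : Nat) => b))
steps to reach normal form (normal order): 4
term was already normal: no
first redex: a beta-redex


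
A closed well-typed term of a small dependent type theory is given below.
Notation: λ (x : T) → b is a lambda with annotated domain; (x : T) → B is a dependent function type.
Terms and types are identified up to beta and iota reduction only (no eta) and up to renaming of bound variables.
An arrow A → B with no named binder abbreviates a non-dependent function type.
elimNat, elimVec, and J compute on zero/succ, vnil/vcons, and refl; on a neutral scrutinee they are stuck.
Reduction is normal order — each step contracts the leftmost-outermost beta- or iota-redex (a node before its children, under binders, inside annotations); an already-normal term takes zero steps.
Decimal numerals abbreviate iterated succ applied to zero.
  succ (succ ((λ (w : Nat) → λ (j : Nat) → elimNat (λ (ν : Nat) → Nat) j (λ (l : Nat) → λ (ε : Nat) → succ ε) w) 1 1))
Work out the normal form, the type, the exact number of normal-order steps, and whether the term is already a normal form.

normal form:
  4
type:
  Nat
steps to reach normal form (normal order): 6
already normal: no
first redex: a beta-redex


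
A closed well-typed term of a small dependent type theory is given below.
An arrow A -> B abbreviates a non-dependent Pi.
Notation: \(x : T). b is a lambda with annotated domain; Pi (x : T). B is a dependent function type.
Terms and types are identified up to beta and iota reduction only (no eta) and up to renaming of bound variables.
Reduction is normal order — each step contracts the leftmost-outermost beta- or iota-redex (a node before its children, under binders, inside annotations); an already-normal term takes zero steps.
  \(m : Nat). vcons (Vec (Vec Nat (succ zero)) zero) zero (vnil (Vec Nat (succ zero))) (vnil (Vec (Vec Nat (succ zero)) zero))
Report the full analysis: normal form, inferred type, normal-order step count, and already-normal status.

normal form:
  \(m : Nat). vcons (Vec (Vec Nat (succ zero)) zero) zero (vnil (Vec Nat (succ zero))) (vnil (Vec (Vec Nat (succ zero)) zero))
type:
  Nat -> Vec (Vec (Vec Nat (succ zero)) zero) (succ zero)
steps to reach normal form (normal order): 0
already normal: yes


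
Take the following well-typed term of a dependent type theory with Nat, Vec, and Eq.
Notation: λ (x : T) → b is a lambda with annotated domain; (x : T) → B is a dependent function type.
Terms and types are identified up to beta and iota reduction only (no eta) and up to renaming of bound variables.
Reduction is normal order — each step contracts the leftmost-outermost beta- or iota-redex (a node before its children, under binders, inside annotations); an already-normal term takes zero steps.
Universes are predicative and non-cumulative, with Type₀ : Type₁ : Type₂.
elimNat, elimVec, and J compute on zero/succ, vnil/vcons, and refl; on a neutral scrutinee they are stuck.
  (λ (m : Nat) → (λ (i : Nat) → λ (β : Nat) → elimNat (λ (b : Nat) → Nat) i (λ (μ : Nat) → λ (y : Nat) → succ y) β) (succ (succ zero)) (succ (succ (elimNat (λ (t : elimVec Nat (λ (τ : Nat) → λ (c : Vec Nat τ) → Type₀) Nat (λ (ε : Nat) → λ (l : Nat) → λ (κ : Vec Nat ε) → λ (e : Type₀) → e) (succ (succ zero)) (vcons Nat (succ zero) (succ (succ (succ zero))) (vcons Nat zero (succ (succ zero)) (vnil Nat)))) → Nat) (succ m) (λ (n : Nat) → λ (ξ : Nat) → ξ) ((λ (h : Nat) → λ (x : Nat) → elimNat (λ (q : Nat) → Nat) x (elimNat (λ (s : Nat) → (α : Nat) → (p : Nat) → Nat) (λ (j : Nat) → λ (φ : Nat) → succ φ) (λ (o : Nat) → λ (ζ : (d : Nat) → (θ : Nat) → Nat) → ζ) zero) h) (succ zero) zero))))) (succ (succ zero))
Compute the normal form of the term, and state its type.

reduced normal form:
  succ (succ (succ (succ (succ (succ (succ zero))))))
inferred type:
  Nat
observation: normalization takes exactly 41 steps under the normal-order strategy.


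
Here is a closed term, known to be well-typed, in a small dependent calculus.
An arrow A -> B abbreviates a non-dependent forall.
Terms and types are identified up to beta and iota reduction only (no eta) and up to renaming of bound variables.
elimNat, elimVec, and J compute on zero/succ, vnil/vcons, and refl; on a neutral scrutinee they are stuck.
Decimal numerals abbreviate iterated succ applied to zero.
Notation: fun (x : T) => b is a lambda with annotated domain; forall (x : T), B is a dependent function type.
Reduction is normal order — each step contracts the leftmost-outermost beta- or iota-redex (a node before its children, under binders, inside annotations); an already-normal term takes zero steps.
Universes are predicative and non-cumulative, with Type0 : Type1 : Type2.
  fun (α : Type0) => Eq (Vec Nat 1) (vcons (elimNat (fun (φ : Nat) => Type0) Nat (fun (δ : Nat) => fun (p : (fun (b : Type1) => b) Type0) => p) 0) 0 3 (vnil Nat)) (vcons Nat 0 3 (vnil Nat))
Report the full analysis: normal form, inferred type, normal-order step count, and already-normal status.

resulting normal form:
  fun (α : Type0) => Eq (Vec Nat 1) (vcons Nat 0 3 (vnil Nat)) (vcons Nat 0 3 (vnil Nat))
inferred type:
  Type0 -> Type0
steps to reach normal form (normal order): 1
started in normal form: no
first contracted redex: an elimNat iota-redex


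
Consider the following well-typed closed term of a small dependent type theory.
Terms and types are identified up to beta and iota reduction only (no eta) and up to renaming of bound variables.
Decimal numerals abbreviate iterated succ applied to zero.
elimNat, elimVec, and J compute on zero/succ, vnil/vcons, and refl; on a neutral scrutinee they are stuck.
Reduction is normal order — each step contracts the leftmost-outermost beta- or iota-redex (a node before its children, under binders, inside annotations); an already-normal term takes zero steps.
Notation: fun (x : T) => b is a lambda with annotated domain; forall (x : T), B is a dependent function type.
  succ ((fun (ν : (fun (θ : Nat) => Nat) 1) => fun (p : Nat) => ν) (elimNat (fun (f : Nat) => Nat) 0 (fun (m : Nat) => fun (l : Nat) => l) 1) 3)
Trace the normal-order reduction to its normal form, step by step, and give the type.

normal-order reduction sequence:
  succ ((fun (ν : (fun (θ : Nat) => Nat) 1) => fun (p : Nat) => ν) (elimNat (fun (f : Nat) => Nat) 0 (fun (m : Nat) => fun (l : Nat) => l) 1) 3)
  ~> succ ((fun (ν : Nat) => elimNat (fun (θ : Nat) => Nat) 0 (fun (p : Nat) => fun (f : Nat) => f) 1) 3)
  ~> succ (elimNat (fun (ν : Nat) => Nat) 0 (fun (θ : Nat) => fun (p : Nat) => p) 1)
  ~> succ ((fun (ν : Nat) => fun (θ : Nat) => θ) 0 (elimNat (fun (p : Nat) => Nat) 0 (fun (f : Nat) => fun (m : Nat) => m) 0))
  ~> succ ((fun (ν : Nat) => ν) (elimNat (fun (θ : Nat) => Nat) 0 (fun (p : Nat) => fun (f : Nat) => f) 0))
  ~> succ (elimNat (fun (ν : Nat) => Nat) 0 (fun (θ : Nat) => fun (p : Nat) => p) 0)
  ~> 1
the term's type:
  Nat


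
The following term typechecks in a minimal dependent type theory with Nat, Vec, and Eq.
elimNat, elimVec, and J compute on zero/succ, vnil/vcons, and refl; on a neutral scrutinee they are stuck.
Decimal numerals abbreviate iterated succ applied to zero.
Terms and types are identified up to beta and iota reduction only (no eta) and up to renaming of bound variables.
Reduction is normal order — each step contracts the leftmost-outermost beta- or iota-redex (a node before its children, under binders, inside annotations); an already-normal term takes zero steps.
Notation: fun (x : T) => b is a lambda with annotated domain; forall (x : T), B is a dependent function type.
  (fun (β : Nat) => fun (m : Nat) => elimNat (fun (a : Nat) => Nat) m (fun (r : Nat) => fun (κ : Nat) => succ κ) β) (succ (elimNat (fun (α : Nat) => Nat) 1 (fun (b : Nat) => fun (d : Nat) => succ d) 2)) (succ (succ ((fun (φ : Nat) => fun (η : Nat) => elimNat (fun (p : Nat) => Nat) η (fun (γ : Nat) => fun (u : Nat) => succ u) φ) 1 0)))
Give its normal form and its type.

resulting normal form:
  7
inferred type:
  Nat
observation: the leftmost-outermost redex is a beta-redex, and normalization takes 28 steps.


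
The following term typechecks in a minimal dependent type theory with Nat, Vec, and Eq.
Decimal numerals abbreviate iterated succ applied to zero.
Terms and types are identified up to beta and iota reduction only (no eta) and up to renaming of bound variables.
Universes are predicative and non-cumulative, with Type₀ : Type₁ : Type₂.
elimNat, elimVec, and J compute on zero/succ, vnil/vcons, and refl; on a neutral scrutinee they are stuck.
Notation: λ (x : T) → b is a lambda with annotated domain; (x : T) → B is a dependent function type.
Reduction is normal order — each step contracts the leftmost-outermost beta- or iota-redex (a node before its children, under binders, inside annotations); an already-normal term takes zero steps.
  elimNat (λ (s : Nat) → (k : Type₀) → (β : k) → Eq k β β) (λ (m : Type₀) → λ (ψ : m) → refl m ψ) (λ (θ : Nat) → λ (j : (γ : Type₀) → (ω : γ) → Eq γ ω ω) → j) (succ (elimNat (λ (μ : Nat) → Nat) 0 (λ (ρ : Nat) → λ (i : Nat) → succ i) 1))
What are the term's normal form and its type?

normal form:
  λ (s : Type₀) → λ (k : s) → refl s k
the term's type:
  (s : Type₀) → (k : s) → Eq s k k
observation: 11 normal-order steps normalize the term, beginning with an elimNat iota-redex.


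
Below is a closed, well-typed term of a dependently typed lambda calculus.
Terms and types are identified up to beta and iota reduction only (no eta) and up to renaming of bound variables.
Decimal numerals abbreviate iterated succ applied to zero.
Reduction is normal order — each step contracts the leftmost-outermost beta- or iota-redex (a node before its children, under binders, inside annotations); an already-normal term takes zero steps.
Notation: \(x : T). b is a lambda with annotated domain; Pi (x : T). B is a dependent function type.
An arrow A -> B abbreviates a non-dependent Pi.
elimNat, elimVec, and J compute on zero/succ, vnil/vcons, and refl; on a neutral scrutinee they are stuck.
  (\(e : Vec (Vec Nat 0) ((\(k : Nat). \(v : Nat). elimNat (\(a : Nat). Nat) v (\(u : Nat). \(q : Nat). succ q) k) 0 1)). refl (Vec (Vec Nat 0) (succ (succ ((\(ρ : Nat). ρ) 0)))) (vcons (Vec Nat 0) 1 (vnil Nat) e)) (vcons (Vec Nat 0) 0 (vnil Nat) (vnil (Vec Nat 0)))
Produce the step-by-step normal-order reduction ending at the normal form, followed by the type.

normal-order reduction sequence:
  (\(e : Vec (Vec Nat 0) ((\(k : Nat). \(v : Nat). elimNat (\(a : Nat). Nat) v (\(u : Nat). \(q : Nat). succ q) k) 0 1)). refl (Vec (Vec Nat 0) (succ (succ ((\(ρ : Nat). ρ) 0)))) (vcons (Vec Nat 0) 1 (vnil Nat) e)) (vcons (Vec Nat 0) 0 (vnil Nat) (vnil (Vec Nat 0)))
  ~> refl (Vec (Vec Nat 0) (succ (succ ((\(e : Nat). e) 0)))) (vcons (Vec Nat 0) 1 (vnil Nat) (vcons (Vec Nat 0) 0 (vnil Nat) (vnil (Vec Nat 0))))
  ~> refl (Vec (Vec Nat 0) 2) (vcons (Vec Nat 0) 1 (vnil Nat) (vcons (Vec Nat 0) 0 (vnil Nat) (vnil (Vec Nat 0))))
inferred type:
  Eq (Vec (Vec Nat 0) 2) (vcons (Vec Nat 0) 1 (vnil Nat) (vcons (Vec Nat 0) 0 (vnil Nat) (vnil (Vec Nat 0)))) (vcons (Vec Nat 0) 1 (vnil Nat) (vcons (Vec Nat 0) 0 (vnil Nat) (vnil (Vec Nat 0))))


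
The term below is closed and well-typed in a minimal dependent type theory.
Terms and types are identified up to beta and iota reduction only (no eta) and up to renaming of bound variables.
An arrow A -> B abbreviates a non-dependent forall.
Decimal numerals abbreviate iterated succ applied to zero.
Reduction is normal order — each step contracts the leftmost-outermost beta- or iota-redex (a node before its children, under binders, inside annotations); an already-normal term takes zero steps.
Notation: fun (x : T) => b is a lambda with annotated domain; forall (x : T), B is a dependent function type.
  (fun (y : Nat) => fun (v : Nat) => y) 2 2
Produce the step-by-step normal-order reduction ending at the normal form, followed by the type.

normal-order reduction sequence:
  (fun (y : Nat) => fun (v : Nat) => y) 2 2
  ~> (fun (y : Nat) => 2) 2
  ~> 2
type:
  Nat


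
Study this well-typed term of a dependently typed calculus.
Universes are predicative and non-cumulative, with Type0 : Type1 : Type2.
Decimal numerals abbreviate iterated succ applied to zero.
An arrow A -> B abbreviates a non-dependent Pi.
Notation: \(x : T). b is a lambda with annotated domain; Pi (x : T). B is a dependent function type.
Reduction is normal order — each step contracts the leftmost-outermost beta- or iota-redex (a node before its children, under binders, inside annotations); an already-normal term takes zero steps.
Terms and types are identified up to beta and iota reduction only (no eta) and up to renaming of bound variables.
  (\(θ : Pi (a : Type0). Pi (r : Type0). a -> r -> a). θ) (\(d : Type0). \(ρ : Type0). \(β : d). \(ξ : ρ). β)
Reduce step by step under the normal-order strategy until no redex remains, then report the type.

normal-order reduction:
  (\(θ : Pi (a : Type0). Pi (r : Type0). a -> r -> a). θ) (\(d : Type0). \(ρ : Type0). \(β : d). \(ξ : ρ). β)
  ~> \(θ : Type0). \(a : Type0). \(r : θ). \(d : a). r
inferred type:
  Pi (θ : Type0). Pi (a : Type0). θ -> a -> θ


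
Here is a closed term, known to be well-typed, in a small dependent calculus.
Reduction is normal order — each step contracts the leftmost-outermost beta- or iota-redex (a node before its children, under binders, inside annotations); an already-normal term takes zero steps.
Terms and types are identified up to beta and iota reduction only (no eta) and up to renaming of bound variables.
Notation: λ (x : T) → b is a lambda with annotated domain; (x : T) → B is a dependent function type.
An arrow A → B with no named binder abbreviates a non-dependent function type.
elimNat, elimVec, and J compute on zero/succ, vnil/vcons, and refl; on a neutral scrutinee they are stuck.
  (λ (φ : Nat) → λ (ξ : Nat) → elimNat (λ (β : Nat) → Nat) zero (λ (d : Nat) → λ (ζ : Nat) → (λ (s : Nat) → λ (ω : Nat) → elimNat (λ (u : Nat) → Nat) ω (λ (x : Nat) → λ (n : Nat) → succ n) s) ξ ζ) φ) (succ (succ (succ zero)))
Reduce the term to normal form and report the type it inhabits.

reduced normal form:
  λ (φ : Nat) → elimNat (λ (ξ : Nat) → Nat) (elimNat (λ (β : Nat) → Nat) (elimNat (λ (d : Nat) → Nat) zero (λ (ζ : Nat) → λ (s : Nat) → succ s) φ) (λ (ω : Nat) → λ (u : Nat) → succ u) φ) (λ (x : Nat) → λ (n : Nat) → succ n) φ
the term's type:
  Nat → Nat


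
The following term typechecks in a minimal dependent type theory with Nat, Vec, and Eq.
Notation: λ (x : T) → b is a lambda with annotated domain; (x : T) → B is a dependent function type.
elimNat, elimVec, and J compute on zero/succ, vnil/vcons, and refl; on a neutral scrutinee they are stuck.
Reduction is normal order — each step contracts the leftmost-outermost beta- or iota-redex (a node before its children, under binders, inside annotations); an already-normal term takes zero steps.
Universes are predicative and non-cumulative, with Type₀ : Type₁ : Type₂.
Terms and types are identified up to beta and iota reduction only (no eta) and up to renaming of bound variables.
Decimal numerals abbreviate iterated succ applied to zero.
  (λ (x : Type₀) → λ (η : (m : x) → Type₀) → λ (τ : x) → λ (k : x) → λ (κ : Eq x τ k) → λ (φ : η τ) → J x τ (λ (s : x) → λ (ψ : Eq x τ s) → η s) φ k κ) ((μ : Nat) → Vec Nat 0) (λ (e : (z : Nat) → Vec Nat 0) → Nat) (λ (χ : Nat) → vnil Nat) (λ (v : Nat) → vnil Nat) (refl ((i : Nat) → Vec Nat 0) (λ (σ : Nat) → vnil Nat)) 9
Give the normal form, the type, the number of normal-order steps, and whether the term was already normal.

resulting normal form:
  9
inferred type:
  Nat
steps to reach normal form (normal order): 7
term was already normal: no
first redex: a beta-redex


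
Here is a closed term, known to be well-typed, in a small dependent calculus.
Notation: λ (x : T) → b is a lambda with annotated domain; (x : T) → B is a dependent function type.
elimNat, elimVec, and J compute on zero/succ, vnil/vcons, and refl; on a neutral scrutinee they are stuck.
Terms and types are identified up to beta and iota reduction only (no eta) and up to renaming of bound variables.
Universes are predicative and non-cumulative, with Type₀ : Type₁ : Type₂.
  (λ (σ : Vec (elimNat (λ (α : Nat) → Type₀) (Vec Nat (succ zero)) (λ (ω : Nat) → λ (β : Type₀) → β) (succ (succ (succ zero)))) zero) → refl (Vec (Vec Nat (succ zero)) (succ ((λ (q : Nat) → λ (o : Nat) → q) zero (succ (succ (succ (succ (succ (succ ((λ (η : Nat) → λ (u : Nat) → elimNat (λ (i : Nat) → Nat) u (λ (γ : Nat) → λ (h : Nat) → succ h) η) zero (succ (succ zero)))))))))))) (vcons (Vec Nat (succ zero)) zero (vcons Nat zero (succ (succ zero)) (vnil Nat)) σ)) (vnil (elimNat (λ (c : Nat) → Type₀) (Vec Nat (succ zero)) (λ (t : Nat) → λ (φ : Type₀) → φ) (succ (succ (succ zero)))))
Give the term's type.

inferred type:
  Eq (Vec (Vec Nat (succ zero)) (succ zero)) (vcons (Vec Nat (succ zero)) zero (vcons Nat zero (succ (succ zero)) (vnil Nat)) (vnil (Vec Nat (succ zero)))) (vcons (Vec Nat (succ zero)) zero (vcons Nat zero (succ (succ zero)) (vnil Nat)) (vnil (Vec Nat (succ zero))))


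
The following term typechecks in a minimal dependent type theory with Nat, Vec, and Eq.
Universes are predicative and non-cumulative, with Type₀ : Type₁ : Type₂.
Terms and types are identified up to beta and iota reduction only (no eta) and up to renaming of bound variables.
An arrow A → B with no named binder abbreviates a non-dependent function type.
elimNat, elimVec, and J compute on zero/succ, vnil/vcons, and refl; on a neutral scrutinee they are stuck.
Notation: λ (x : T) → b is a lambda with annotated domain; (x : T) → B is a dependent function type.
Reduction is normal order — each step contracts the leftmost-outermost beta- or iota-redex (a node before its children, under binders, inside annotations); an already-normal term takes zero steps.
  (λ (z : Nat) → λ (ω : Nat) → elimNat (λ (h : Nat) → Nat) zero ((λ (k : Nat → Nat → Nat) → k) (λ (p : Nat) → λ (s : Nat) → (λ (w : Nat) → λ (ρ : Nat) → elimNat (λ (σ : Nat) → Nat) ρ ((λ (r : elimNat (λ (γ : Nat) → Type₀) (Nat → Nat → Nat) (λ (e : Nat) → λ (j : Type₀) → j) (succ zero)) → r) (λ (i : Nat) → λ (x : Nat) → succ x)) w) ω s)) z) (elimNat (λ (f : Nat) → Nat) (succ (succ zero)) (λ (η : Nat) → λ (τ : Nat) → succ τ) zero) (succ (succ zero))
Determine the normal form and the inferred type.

reduced normal form:
  succ (succ (succ (succ zero)))
inferred type:
  Nat
observation: the first redex contracted is a beta-redex; the normal form is reached in 22 normal-order steps.


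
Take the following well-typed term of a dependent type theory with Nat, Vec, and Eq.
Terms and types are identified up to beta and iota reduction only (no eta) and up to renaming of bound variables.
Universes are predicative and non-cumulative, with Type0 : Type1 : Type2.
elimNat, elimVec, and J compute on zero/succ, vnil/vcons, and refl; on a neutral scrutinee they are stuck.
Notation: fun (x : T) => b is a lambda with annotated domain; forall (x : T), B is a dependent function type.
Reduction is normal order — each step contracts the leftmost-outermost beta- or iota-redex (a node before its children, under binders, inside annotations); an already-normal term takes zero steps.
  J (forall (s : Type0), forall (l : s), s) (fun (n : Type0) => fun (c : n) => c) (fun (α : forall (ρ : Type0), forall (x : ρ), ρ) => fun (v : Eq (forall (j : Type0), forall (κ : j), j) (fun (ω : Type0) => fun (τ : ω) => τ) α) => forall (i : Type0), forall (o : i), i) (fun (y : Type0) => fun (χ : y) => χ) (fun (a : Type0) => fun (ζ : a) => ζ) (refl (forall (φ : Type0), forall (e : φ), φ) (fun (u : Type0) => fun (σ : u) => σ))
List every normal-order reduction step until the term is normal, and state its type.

normal-order reduction sequence:
  J (forall (s : Type0), forall (l : s), s) (fun (n : Type0) => fun (c : n) => c) (fun (α : forall (ρ : Type0), forall (x : ρ), ρ) => fun (v : Eq (forall (j : Type0), forall (κ : j), j) (fun (ω : Type0) => fun (τ : ω) => τ) α) => forall (i : Type0), forall (o : i), i) (fun (y : Type0) => fun (χ : y) => χ) (fun (a : Type0) => fun (ζ : a) => ζ) (refl (forall (φ : Type0), forall (e : φ), φ) (fun (u : Type0) => fun (σ : u) => σ))
  ~> fun (s : Type0) => fun (l : s) => l
type:
  forall (s : Type0), forall (l : s), s


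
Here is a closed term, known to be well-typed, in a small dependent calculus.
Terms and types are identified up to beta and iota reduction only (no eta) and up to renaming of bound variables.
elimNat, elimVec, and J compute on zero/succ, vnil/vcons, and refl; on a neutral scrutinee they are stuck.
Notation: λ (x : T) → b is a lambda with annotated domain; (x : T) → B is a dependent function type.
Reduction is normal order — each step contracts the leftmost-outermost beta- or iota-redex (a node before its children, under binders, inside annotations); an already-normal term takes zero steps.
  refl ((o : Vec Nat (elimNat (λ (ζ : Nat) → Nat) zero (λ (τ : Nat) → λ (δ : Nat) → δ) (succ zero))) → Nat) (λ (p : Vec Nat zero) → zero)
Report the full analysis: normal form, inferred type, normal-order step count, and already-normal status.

normal form:
  refl ((o : Vec Nat zero) → Nat) (λ (ζ : Vec Nat zero) → zero)
the term's type:
  Eq ((o : Vec Nat zero) → Nat) (λ (ζ : Vec Nat zero) → zero) (λ (τ : Vec Nat zero) → zero)
normal-order step count: 4
already normal: no
first redex: an elimNat iota-redex


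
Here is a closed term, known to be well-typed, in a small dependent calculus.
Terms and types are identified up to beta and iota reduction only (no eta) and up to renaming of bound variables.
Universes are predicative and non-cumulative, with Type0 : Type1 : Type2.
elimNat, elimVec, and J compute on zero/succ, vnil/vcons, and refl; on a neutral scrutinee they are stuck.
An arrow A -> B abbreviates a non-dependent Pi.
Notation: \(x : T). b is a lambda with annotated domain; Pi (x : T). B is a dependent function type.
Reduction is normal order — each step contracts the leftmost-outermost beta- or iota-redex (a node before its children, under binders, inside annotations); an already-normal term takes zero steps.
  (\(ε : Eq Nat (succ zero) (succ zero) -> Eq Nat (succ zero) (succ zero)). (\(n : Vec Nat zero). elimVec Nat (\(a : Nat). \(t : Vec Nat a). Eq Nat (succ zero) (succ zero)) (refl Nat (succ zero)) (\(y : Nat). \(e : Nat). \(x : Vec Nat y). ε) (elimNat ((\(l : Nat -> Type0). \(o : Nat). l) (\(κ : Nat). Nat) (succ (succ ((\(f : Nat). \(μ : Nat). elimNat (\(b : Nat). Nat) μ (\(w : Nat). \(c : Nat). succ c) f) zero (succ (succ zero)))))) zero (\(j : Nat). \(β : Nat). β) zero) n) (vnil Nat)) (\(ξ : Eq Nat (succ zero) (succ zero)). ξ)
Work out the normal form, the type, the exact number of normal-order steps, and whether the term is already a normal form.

normal form:
  refl Nat (succ zero)
the term's type:
  Eq Nat (succ zero) (succ zero)
steps to reach normal form (normal order): 3
already normal: no
first redex: a beta-redex


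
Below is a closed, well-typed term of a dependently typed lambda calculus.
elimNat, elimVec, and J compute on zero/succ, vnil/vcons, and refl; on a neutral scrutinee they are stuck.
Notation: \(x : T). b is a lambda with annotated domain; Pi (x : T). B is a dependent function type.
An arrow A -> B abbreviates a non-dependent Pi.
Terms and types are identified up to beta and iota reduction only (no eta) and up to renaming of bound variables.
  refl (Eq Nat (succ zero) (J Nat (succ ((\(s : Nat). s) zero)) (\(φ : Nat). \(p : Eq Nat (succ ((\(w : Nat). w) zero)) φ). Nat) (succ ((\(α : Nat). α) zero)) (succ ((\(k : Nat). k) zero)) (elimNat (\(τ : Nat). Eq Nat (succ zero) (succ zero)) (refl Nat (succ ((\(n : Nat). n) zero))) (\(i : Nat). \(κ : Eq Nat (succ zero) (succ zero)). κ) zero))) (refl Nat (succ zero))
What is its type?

inferred type:
  Eq (Eq Nat (succ zero) (succ zero)) (refl Nat (succ zero)) (refl Nat (succ zero))


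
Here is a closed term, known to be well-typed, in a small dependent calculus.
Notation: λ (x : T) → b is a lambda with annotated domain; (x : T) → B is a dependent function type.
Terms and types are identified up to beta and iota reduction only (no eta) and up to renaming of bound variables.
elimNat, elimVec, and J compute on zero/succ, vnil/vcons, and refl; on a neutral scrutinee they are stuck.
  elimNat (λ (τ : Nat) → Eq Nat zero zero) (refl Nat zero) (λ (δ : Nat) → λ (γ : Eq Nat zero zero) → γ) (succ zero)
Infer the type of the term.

inferred type:
  Eq Nat zero zero


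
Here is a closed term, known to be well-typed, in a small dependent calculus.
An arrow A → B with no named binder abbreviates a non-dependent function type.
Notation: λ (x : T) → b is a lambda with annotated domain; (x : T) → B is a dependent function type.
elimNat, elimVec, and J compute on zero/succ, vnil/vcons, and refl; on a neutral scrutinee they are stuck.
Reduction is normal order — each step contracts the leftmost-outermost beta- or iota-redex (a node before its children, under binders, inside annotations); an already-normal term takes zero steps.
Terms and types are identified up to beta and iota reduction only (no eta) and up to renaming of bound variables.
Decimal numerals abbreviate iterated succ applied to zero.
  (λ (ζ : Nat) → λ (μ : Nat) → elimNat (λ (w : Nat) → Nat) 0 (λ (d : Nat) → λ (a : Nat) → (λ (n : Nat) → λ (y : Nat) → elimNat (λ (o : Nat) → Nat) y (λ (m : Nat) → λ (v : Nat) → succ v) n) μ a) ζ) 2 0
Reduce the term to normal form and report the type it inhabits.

normal form:
  0
the term's type:
  Nat


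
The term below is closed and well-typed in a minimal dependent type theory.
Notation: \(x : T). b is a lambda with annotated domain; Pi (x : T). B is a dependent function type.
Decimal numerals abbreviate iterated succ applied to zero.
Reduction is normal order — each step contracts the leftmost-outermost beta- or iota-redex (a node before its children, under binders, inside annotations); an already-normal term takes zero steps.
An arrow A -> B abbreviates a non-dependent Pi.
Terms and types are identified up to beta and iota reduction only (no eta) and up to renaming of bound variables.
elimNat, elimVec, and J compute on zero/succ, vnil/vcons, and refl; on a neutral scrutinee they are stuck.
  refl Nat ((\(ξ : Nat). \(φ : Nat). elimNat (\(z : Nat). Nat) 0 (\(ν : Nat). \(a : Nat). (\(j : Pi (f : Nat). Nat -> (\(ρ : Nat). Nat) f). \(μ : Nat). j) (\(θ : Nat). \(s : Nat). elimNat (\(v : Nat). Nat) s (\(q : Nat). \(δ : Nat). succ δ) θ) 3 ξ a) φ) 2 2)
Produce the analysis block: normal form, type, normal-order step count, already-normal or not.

normal form:
  refl Nat 4
type:
  Eq Nat 4 4
normal-order step count: 31
started in normal form: no
first redex: a beta-redex


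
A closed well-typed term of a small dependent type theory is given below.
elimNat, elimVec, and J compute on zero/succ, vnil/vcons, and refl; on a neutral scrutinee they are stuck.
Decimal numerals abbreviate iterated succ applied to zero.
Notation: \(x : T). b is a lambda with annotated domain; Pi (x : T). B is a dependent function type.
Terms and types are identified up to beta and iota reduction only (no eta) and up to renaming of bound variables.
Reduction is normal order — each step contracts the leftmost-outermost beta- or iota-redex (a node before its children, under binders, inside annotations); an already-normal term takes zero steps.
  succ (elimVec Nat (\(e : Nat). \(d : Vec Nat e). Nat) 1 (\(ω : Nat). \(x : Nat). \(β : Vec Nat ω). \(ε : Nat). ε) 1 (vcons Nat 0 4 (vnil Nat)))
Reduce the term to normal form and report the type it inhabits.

resulting normal form:
  2
the term's type:
  Nat
observation: the term reaches its normal form after 6 normal-order steps.


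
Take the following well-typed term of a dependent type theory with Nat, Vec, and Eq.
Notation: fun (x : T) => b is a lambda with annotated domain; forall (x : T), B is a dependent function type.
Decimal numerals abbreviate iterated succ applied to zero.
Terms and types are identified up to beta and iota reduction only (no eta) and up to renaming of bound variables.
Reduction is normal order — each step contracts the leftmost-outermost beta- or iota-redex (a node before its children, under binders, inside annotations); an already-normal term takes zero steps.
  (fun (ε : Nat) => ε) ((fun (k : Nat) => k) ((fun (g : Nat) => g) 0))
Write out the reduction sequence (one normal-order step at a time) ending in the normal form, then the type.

normal-order reduction:
  (fun (ε : Nat) => ε) ((fun (k : Nat) => k) ((fun (g : Nat) => g) 0))
  ~> (fun (ε : Nat) => ε) ((fun (k : Nat) => k) 0)
  ~> (fun (ε : Nat) => ε) 0
  ~> 0
inferred type:
  Nat


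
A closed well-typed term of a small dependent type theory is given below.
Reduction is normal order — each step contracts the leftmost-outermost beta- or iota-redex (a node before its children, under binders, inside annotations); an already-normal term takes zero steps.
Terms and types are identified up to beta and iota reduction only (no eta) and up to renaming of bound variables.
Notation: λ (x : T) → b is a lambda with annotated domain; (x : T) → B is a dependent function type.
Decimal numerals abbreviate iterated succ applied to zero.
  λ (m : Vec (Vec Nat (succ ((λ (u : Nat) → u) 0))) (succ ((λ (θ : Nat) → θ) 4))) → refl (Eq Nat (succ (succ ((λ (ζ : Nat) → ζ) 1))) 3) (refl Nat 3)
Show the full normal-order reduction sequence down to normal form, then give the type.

reduction (normal order):
  λ (m : Vec (Vec Nat (succ ((λ (u : Nat) → u) 0))) (succ ((λ (θ : Nat) → θ) 4))) → refl (Eq Nat (succ (succ ((λ (ζ : Nat) → ζ) 1))) 3) (refl Nat 3)
  ~> λ (m : Vec (Vec Nat 1) (succ ((λ (u : Nat) → u) 4))) → refl (Eq Nat (succ (succ ((λ (θ : Nat) → θ) 1))) 3) (refl Nat 3)
  ~> λ (m : Vec (Vec Nat 1) 5) → refl (Eq Nat (succ (succ ((λ (u : Nat) → u) 1))) 3) (refl Nat 3)
  ~> λ (m : Vec (Vec Nat 1) 5) → refl (Eq Nat 3 3) (refl Nat 3)
type:
  (m : Vec (Vec Nat 1) 5) → Eq (Eq Nat 3 3) (refl Nat 3) (refl Nat 3)


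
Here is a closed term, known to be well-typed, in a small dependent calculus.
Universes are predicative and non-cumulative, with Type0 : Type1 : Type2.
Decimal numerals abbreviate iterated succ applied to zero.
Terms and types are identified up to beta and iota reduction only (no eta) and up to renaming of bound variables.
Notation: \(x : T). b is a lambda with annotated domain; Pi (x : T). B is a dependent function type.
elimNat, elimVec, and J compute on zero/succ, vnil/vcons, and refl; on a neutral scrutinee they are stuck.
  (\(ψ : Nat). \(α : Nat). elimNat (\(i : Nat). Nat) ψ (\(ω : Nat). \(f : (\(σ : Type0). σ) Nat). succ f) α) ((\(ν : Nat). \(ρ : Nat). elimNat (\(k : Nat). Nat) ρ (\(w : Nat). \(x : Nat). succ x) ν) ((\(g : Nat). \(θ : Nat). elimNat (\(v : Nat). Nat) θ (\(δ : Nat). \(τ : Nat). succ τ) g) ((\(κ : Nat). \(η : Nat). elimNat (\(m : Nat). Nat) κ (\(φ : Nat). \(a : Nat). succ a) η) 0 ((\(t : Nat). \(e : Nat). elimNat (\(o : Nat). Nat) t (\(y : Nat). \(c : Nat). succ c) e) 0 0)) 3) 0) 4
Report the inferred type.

inferred type:
  Nat


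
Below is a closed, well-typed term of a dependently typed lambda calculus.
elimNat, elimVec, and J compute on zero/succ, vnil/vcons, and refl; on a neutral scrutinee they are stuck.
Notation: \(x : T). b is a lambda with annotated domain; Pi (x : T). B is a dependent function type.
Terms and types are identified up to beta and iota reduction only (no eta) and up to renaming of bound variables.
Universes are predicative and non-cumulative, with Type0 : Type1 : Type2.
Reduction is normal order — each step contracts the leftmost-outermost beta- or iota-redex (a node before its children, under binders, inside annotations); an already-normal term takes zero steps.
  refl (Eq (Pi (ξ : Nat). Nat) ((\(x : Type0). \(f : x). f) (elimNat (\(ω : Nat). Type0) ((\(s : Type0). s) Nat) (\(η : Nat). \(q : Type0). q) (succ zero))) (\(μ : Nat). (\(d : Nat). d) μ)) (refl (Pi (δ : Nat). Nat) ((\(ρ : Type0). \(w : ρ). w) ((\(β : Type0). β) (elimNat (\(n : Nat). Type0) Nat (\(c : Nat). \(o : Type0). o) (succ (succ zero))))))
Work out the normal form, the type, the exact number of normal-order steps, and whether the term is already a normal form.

reduced normal form:
  refl (Eq (Pi (ξ : Nat). Nat) (\(x : Nat). x) (\(f : Nat). f)) (refl (Pi (ω : Nat). Nat) (\(s : Nat). s))
inferred type:
  Eq (Eq (Pi (ξ : Nat). Nat) (\(x : Nat). x) (\(f : Nat). f)) (refl (Pi (ω : Nat). Nat) (\(s : Nat). s)) (refl (Pi (η : Nat). Nat) (\(q : Nat). q))
normal-order step count: 16
started in normal form: no
first contracted redex: a beta-redex


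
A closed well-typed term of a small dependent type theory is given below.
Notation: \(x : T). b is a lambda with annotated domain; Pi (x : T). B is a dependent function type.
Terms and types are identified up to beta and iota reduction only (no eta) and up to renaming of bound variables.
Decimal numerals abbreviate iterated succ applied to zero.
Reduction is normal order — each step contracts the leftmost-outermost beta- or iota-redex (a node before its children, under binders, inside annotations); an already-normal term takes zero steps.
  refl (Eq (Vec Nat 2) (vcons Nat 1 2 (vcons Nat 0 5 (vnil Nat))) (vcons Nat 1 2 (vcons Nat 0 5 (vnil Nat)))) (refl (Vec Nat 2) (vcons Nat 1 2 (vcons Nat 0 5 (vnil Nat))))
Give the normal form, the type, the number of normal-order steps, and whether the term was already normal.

resulting normal form:
  refl (Eq (Vec Nat 2) (vcons Nat 1 2 (vcons Nat 0 5 (vnil Nat))) (vcons Nat 1 2 (vcons Nat 0 5 (vnil Nat)))) (refl (Vec Nat 2) (vcons Nat 1 2 (vcons Nat 0 5 (vnil Nat))))
type:
  Eq (Eq (Vec Nat 2) (vcons Nat 1 2 (vcons Nat 0 5 (vnil Nat))) (vcons Nat 1 2 (vcons Nat 0 5 (vnil Nat)))) (refl (Vec Nat 2) (vcons Nat 1 2 (vcons Nat 0 5 (vnil Nat)))) (refl (Vec Nat 2) (vcons Nat 1 2 (vcons Nat 0 5 (vnil Nat))))
reduction steps (normal order): 0
term was already normal: yes


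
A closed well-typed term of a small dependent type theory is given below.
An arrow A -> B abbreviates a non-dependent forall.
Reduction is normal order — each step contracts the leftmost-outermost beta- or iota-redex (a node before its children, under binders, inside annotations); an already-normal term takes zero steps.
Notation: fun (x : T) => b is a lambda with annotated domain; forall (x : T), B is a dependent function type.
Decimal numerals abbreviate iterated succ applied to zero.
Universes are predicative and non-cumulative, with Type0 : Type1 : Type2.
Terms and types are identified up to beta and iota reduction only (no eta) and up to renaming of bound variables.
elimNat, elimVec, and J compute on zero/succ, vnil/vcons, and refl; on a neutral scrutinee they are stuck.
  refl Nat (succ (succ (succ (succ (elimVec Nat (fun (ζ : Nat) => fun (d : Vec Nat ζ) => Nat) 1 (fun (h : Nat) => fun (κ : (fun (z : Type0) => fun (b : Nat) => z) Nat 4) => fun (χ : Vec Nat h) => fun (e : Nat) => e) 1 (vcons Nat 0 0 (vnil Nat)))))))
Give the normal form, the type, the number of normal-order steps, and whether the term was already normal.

reduced normal form:
  refl Nat 5
the term's type:
  Eq Nat 5 5
normal-order step count: 6
started in normal form: no
first contracted redex: an elimVec iota-redex
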